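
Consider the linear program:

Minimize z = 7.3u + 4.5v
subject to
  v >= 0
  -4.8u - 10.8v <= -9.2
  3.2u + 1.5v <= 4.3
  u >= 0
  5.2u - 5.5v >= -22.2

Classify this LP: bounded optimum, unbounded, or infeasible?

Corner points and z = 7.3u + 4.5v:
  (68/57, 55/171) → z = 5789/570
  (0, 23/27) → z = 23/6
  (0, 43/15) → z = 12.9
The feasible region has finitely many vertices and no improving ray; the minimum is 23/6 at (0, 23/27).

bounded optimum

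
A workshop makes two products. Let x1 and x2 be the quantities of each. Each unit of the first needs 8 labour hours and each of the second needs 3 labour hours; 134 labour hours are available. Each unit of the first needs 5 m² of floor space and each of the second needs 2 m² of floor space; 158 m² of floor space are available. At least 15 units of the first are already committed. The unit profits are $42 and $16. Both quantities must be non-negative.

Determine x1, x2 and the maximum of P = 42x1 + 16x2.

x1 = 15, x2 = 14/3, maximum P = 2114/3

Extreme points and P = 42x1 + 16x2:
  (67/4, 0) → P = 1407/2
  (15, 0) → P = 630
  (15, 14/3) → P = 2114/3

The binding constraints are 8x1 + 3x2 = 134 and x1 = 15.
Solving simultaneously gives x1 = 15, x2 = 14/3.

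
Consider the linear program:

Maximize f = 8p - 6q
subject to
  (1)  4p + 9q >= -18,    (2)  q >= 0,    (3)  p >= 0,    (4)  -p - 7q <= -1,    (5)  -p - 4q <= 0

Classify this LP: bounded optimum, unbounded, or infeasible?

From the feasible point (1, 0), moving in the direction (1, 0) keeps every constraint satisfied while f increases without bound.

unbounded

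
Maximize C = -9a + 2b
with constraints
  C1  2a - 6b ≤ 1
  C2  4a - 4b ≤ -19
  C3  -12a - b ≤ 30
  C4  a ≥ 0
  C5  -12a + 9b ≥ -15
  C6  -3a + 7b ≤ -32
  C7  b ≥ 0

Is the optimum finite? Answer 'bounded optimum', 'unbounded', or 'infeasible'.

infeasible

The boundaries 4a - 4b = -19 and a = 0 meet at (0, 19/4), but that point violates -3a + 7b ≤ -32. Every candidate vertex is excluded by some other constraint, so the feasible region is empty.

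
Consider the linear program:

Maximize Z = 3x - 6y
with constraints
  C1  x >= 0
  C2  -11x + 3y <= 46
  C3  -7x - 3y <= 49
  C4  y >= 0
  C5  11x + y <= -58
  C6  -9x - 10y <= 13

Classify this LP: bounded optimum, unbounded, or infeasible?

infeasible

The boundaries x = 0 and -11x + 3y = 46 meet at (0, 46/3), but that point violates 11x + y ≤ -58. Every candidate vertex is excluded by some other constraint, so the feasible region is empty.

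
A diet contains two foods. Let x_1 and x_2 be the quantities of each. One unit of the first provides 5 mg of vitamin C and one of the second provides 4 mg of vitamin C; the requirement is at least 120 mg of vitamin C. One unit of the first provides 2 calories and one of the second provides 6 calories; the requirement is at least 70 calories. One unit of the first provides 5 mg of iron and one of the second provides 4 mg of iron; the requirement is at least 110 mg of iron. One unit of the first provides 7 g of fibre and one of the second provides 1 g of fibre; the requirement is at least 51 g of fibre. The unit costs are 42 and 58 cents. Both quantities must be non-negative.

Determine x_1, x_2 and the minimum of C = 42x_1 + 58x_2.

x_1 = 20, x_2 = 5, minimum C = 1130

Feasible corners and C = 42x_1 + 58x_2:
  (0, 51) → C = 2958
  (35, 0) → C = 1470
  (20, 5) → C = 1130
  (84/23, 585/23) → C = 37458/23
The feasible region is unbounded (it extends along (0, 1), (1, 0)), but C strictly increases along every unbounded feasible direction, so there is no improving ray and the minimum is attained at a vertex.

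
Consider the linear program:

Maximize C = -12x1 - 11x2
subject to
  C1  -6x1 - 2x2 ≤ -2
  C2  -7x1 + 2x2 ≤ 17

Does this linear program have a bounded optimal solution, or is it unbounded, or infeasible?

From the feasible point (-15/13, 58/13), moving in the direction (2, -6) keeps every constraint satisfied while C increases without bound.

unbounded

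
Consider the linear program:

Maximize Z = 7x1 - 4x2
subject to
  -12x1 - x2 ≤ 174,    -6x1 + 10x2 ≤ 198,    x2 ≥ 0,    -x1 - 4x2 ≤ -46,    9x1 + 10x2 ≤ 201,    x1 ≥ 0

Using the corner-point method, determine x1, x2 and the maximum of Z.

Vertices and Z = 7x1 - 4x2:
  (1/5, 498/25) → Z = -1957/25
  (0, 99/5) → Z = -396/5
  (172/13, 213/26) → Z = 778/13
  (0, 23/2) → Z = -46

The binding constraints are -x1 - 4x2 = -46 and 9x1 + 10x2 = 201.
Solving simultaneously gives x1 = 172/13, x2 = 213/26.

x1 = 172/13, x2 = 213/26, maximum Z = 778/13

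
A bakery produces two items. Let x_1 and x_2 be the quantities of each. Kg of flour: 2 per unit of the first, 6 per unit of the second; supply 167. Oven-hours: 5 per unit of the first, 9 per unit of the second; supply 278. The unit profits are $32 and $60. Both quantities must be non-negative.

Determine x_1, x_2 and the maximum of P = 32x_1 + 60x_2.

x_1 = 55/4, x_2 = 93/4, maximum P = 1835

Extreme points and P = 32x_1 + 60x_2:
  (0, 0) → P = 0
  (0, 167/6) → P = 1670
  (278/5, 0) → P = 8896/5
  (55/4, 93/4) → P = 1835

The binding constraints are 2x_1 + 6x_2 = 167 and 5x_1 + 9x_2 = 278.
Solving simultaneously gives x_1 = 55/4, x_2 = 93/4.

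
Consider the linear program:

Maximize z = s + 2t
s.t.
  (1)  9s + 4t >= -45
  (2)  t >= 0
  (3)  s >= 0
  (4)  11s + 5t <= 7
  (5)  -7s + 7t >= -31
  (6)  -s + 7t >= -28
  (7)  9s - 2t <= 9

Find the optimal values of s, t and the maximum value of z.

s = 0, t = 7/5, maximum z = 14/5

Extreme points and z = s + 2t:
  (0, 0) → z = 0
  (7/11, 0) → z = 7/11
  (0, 7/5) → z = 14/5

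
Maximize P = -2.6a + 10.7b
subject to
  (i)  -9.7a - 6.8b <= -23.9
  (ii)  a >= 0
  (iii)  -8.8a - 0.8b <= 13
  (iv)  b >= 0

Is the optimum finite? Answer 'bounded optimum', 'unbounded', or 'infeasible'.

From the feasible point (0, 239/68), moving in the direction (0, 1) keeps every constraint satisfied while P increases without bound.

unbounded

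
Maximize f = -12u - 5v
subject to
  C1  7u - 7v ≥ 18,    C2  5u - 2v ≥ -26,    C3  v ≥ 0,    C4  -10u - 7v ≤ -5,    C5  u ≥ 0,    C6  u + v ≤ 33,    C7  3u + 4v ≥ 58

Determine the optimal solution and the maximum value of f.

Vertices and f = -12u - 5v:
  (249/14, 213/14) → f = -579/2
  (478/49, 352/49) → f = -7496/49
  (33, 0) → f = -396
  (58/3, 0) → f = -232

u = 478/49, v = 352/49, maximum f = -7496/49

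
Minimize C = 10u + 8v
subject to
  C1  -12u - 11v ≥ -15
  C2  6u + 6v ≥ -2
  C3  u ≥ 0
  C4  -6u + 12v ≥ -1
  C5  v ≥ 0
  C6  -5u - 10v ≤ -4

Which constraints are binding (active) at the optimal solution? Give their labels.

Extreme points and C = 10u + 8v:
  (0, 15/11) → C = 120/11
  (191/210, 13/35) → C = 181/15
  (0, 2/5) → C = 16/5
  (29/60, 19/120) → C = 61/10

The minimum is at (0, 2/5). Substituting into each constraint, equality holds for C3 and C6; the remaining constraints have slack.

C3 and C6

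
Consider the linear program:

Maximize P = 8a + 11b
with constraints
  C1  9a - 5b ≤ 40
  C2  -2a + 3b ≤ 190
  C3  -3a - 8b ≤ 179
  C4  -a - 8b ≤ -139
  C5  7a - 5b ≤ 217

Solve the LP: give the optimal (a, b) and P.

Corner points and P = 8a + 11b:
  (1070/17, 1790/17) → P = 28250/17
  (145/11, 173/11) → P = 3063/11
  (-1103/19, 468/19) → P = -3676/19

The binding constraints are 9a - 5b = 40 and -2a + 3b = 190.
Solving simultaneously gives a = 1070/17, b = 1790/17.

a = 1070/17, b = 1790/17, maximum P = 28250/17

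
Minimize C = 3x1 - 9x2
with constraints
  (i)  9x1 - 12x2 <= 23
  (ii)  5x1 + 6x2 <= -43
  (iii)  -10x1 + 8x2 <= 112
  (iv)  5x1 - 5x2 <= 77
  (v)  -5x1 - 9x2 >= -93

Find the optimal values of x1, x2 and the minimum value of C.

x1 = -254/25, x2 = 13/10, minimum C = -2109/50

Corner points and C = 3x1 - 9x2:
  (-63/19, -251/57) → C = 564/19
  (-191/6, -619/24) → C = 1093/8
  (-254/25, 13/10) → C = -2109/50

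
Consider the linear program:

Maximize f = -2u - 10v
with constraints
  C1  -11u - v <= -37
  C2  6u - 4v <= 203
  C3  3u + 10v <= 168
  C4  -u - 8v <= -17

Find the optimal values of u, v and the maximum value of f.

Vertices and f = -2u - 10v:
  (202/107, 1737/107) → f = -17774/107
  (93/29, 50/29) → f = -686/29
  (1351/36, 133/24) → f = -4697/36
  (423/13, -101/52) → f = -1187/26

At the optimal vertex, -11u - v = -37 and -u - 8v = -17.
Solving simultaneously gives u = 93/29, v = 50/29.

u = 93/29, v = 50/29, maximum f = -686/29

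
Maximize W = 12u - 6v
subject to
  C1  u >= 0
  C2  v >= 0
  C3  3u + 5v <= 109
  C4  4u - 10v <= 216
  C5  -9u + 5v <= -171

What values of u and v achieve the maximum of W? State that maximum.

Extreme points and W = 12u - 6v:
  (109/3, 0) → W = 436
  (19, 0) → W = 228
  (70/3, 39/5) → W = 1166/5

u = 109/3, v = 0, maximum W = 436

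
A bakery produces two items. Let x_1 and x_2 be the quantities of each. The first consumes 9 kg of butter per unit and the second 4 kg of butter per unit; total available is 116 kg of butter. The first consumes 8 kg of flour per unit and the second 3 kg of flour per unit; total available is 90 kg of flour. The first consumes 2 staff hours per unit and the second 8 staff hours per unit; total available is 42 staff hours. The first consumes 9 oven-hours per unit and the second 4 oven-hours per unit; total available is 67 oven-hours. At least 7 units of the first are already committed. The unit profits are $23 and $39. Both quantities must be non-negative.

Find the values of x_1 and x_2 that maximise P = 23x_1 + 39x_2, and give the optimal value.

Feasible corners and P = 23x_1 + 39x_2:
  (67/9, 0) → P = 1541/9
  (7, 0) → P = 161
  (7, 1) → P = 200

The binding constraints are 9x_1 + 4x_2 = 67 and x_1 = 7.
Solving simultaneously gives x_1 = 7, x_2 = 1.

x_1 = 7, x_2 = 1, maximum P = 200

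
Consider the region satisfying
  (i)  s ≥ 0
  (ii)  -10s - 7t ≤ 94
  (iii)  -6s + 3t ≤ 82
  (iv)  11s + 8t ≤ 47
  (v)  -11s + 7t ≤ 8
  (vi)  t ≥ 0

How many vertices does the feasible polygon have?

4

Intersecting each pair of boundary lines and keeping only the points that satisfy every inequality leaves:
  (0, 8/7)
  (0, 0)
  (53/33, 11/3)
  (47/11, 0)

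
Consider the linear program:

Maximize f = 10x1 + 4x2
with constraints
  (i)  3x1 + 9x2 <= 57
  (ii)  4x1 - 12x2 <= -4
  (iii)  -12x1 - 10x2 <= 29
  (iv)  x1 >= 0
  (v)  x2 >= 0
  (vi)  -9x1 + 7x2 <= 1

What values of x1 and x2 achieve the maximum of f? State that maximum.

x1 = 9, x2 = 10/3, maximum f = 310/3

Vertices and f = 10x1 + 4x2:
  (9, 10/3) → f = 310/3
  (65/17, 86/17) → f = 994/17
  (1/5, 2/5) → f = 18/5

The optimum lies where 3x1 + 9x2 = 57 and 4x1 - 12x2 = -4.
Solving simultaneously gives x1 = 9, x2 = 10/3.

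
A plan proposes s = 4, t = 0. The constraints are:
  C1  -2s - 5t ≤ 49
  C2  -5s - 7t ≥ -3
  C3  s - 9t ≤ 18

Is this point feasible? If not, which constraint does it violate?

not feasible — violates C2

Constraint C2: -5s - 7t = -20, which is not ≥ -3. All other constraints are satisfied.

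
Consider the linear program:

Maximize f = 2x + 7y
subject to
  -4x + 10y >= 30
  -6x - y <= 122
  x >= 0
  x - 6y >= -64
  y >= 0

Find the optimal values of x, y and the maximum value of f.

x = 230/7, y = 113/7, maximum f = 1251/7

The binding constraints are -4x + 10y = 30 and x - 6y = -64.
Solving simultaneously gives x = 230/7, y = 113/7.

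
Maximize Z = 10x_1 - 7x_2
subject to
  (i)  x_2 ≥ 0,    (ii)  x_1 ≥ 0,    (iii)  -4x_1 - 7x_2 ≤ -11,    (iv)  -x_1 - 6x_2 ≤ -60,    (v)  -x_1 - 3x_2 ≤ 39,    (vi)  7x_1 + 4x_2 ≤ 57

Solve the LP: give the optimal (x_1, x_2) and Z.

x_1 = 51/19, x_2 = 363/38, maximum Z = -1521/38

At the optimal vertex, -x_1 - 6x_2 = -60 and 7x_1 + 4x_2 = 57.
Solving simultaneously gives x_1 = 51/19, x_2 = 363/38.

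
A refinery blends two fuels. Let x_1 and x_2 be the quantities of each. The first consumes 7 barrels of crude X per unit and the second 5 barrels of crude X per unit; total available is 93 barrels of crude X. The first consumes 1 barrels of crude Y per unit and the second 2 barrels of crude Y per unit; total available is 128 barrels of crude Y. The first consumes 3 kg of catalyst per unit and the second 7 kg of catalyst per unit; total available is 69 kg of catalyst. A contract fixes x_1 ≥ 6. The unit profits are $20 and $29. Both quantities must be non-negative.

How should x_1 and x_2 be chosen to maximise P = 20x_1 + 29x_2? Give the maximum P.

x_1 = 9, x_2 = 6, maximum P = 354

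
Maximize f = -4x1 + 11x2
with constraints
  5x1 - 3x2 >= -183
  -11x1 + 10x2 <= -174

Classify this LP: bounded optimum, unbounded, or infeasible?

From the feasible point (-2352/17, -2883/17), moving in the direction (10, 11) keeps every constraint satisfied while f increases without bound.

unbounded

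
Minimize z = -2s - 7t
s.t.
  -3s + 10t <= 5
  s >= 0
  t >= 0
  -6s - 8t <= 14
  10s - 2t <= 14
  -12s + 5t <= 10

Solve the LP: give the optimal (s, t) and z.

Corner points and z = -2s - 7t:
  (0, 1/2) → z = -7/2
  (75/47, 46/47) → z = -472/47
  (0, 0) → z = 0
  (7/5, 0) → z = -14/5

s = 75/47, t = 46/47, minimum z = -472/47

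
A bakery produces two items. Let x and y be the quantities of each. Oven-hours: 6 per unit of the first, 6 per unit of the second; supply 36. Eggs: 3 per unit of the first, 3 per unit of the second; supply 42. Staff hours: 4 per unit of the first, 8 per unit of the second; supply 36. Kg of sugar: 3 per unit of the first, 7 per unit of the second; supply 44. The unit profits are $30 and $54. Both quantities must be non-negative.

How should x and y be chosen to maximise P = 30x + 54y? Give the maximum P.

Corner points and P = 30x + 54y:
  (0, 0) → P = 0
  (0, 9/2) → P = 243
  (6, 0) → P = 180
  (3, 3) → P = 252

x = 3, y = 3, maximum P = 252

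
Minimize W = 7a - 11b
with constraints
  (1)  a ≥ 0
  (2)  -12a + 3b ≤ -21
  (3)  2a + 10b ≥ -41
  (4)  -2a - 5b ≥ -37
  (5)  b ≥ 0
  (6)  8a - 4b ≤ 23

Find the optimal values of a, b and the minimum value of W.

The binding constraints are -12a + 3b = -21 and -2a - 5b = -37.
Solving simultaneously gives a = 36/11, b = 67/11.

a = 36/11, b = 67/11, minimum W = -485/11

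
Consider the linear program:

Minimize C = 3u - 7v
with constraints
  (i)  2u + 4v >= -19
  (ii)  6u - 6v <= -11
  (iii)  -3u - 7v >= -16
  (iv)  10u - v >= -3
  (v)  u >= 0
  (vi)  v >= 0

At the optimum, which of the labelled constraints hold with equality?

Extreme points and C = 3u - 7v:
  (19/60, 43/20) → C = -141/10
  (0, 11/6) → C = -77/6
  (0, 16/7) → C = -16

The minimum is at (0, 16/7). Substituting into each constraint, equality holds for (iii) and (v); the remaining constraints have slack.

(iii) and (v)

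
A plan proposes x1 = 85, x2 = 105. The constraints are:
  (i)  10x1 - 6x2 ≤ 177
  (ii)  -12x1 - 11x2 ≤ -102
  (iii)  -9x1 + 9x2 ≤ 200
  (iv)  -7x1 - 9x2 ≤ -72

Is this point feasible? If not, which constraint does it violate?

not feasible — violates (i)

Constraint (i): 10x1 - 6x2 = 220, which is not ≤ 177. All other constraints are satisfied.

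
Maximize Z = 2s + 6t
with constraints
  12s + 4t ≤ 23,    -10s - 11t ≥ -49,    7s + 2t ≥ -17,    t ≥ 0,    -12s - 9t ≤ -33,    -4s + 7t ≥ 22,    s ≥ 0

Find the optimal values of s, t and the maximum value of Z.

The optimum lies where -10s - 11t = -49 and s = 0.
Solving simultaneously gives s = 0, t = 49/11.

s = 0, t = 49/11, maximum Z = 294/11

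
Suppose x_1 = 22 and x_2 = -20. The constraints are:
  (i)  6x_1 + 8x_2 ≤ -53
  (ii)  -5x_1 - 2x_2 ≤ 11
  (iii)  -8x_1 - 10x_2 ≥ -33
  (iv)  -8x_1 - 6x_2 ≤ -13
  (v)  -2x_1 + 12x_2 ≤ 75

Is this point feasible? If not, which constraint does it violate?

Constraint (i): 6x_1 + 8x_2 = -28, which is not ≤ -53. All other constraints are satisfied.

not feasible — violates (i)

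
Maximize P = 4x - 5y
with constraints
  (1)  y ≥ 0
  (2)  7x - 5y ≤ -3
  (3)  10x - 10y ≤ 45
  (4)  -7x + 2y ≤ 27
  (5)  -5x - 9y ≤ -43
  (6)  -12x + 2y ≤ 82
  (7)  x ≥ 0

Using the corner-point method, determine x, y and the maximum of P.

Corner points and P = 4x - 5y:
  (47/22, 79/22) → P = -207/22
  (0, 27/2) → P = -135/2
  (0, 43/9) → P = -215/9
The feasible region is unbounded (it extends along (2, 7), (5, 7)), but P strictly decreases along every unbounded feasible direction, so there is no improving ray and the maximum is attained at a vertex.

x = 47/22, y = 79/22, maximum P = -207/22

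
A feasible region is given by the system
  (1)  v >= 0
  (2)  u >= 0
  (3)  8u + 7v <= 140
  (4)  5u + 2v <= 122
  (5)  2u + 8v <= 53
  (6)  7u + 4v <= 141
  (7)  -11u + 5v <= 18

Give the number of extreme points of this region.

5

The feasible vertices (each the meet of two boundaries and inside every other half-plane) are:
  (0, 0)
  (35/2, 0)
  (0, 18/5)
  (749/50, 72/25)
  (121/98, 619/98)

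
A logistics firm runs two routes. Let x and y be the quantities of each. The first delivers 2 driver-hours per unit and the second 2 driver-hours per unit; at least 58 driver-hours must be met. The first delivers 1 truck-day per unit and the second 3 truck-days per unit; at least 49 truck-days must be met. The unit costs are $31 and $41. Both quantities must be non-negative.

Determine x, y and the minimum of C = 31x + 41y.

Extreme points and C = 31x + 41y:
  (0, 29) → C = 1189
  (49, 0) → C = 1519
  (19, 10) → C = 999
The feasible region is unbounded (it extends along (0, 1), (1, 0)), but C strictly increases along every unbounded feasible direction, so there is no improving ray and the minimum is attained at a vertex.

The optimum lies where 2x + 2y = 58 and x + 3y = 49.
Solving simultaneously gives x = 19, y = 10.

x = 19, y = 10, minimum C = 999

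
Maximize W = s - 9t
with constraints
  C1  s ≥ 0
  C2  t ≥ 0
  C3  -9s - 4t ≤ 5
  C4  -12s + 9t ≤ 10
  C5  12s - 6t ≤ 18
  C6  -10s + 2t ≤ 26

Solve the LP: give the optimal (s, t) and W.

s = 3/2, t = 0, maximum W = 3/2

Extreme points and W = s - 9t:
  (0, 0) → W = 0
  (0, 10/9) → W = -10
  (3/2, 0) → W = 3/2
  (37/6, 28/3) → W = -467/6

At the optimal vertex, t = 0 and 12s - 6t = 18.
Solving simultaneously gives s = 3/2, t = 0.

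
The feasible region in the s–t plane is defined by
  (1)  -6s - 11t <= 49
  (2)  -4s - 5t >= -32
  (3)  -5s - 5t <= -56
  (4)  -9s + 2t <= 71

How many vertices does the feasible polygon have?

3

Of the 6 pairwise boundary intersections, those satisfying every inequality are:
  (597/14, -194/7)
  (861/25, -581/25)
  (24, -64/5)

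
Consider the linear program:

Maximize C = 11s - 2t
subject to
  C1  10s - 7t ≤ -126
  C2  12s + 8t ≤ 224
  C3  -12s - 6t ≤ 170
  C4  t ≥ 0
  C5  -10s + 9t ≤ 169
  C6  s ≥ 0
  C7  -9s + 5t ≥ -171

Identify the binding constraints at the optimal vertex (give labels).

C1 and C5

Corner points and C = 11s - 2t:
  (49/20, 43/2) → C = -321/20
  (0, 18) → C = -36
  (0, 169/9) → C = -338/9

The maximum is at (49/20, 43/2). Substituting into each constraint, equality holds for C1 and C5; the remaining constraints have slack.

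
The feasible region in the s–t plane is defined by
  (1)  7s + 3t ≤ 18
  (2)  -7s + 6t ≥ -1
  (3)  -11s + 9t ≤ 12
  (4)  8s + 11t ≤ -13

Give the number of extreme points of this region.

3

The feasible vertices (each the meet of two boundaries and inside every other half-plane) are:
  (-27, -95/3)
  (-67/125, -99/125)
  (-249/193, -47/193)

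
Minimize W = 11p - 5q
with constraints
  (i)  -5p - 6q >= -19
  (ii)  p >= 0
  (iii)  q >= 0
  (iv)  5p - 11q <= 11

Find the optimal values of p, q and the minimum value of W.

Vertices and W = 11p - 5q:
  (0, 19/6) → W = -95/6
  (55/17, 8/17) → W = 565/17
  (0, 0) → W = 0
  (11/5, 0) → W = 121/5

p = 0, q = 19/6, minimum W = -95/6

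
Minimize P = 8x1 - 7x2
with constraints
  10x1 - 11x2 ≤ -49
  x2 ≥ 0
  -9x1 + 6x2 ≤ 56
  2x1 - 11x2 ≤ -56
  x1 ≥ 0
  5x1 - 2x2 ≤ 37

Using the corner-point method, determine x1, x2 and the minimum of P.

Feasible corners and P = 8x1 - 7x2:
  (7/8, 21/4) → P = -119/4
  (101/7, 123/7) → P = -53/7
  (0, 28/3) → P = -196/3
  (167/6, 613/12) → P = -1619/12
  (0, 56/11) → P = -392/11

The binding constraints are -9x1 + 6x2 = 56 and 5x1 - 2x2 = 37.
Solving simultaneously gives x1 = 167/6, x2 = 613/12.

x1 = 167/6, x2 = 613/12, minimum P = -1619/12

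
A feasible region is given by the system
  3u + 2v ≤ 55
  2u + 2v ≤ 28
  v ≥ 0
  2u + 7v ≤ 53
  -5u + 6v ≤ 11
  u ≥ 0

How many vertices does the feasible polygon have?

5

Intersecting each pair of boundary lines and keeping only the points that satisfy every inequality leaves:
  (14, 0)
  (9, 5)
  (0, 0)
  (241/47, 287/47)
  (0, 11/6)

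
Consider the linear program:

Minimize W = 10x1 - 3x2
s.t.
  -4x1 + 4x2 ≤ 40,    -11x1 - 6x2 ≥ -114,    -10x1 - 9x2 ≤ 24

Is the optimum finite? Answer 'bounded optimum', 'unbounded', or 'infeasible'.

Vertices and W = 10x1 - 3x2:
  (54/17, 224/17) → W = -132/17
  (-6, 4) → W = -72
  (30, -36) → W = 408
The feasible region has finitely many vertices and no improving ray; the minimum is -72 at (-6, 4).

bounded optimum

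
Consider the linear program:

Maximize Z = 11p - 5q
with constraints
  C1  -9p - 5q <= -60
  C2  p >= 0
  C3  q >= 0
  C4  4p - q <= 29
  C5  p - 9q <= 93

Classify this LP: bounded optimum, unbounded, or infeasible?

bounded optimum

Corner points and Z = 11p - 5q:
  (0, 12) → Z = -60
  (20/3, 0) → Z = 220/3
  (29/4, 0) → Z = 319/4
The feasible region has finitely many vertices and no improving ray; the maximum is 319/4 at (29/4, 0).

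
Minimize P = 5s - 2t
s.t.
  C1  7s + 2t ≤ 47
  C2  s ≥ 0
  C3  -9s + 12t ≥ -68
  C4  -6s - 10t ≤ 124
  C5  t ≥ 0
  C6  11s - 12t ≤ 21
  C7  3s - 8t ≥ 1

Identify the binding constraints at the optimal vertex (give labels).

Extreme points and P = 5s - 2t:
  (21/11, 0) → P = 105/11
  (1/3, 0) → P = 5/3
  (3, 1) → P = 13

The minimum is at (1/3, 0). Substituting into each constraint, equality holds for C5 and C7; the remaining constraints have slack.

C5 and C7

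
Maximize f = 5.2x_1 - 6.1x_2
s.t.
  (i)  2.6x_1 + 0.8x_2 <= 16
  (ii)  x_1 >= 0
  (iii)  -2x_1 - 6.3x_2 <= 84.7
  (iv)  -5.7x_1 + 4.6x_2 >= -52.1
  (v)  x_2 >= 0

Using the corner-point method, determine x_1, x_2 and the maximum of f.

x_1 = 80/13, x_2 = 0, maximum f = 32

Extreme points and f = 5.2x_1 - 6.1x_2:
  (0, 20) → f = -122
  (80/13, 0) → f = 32
  (0, 0) → f = 0

At the optimal vertex, 2.6x_1 + 0.8x_2 = 16 and x_2 = 0.
Solving simultaneously gives x_1 = 80/13, x_2 = 0.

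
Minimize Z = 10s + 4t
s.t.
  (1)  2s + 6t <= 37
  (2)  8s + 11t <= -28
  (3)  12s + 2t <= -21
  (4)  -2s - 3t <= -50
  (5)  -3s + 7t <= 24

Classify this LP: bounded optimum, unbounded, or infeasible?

The boundaries 8s + 11t = -28 and 12s + 2t = -21 meet at (-175/116, -42/29), but that point violates -2s - 3t ≤ -50. Every candidate vertex is excluded by some other constraint, so the feasible region is empty.

infeasible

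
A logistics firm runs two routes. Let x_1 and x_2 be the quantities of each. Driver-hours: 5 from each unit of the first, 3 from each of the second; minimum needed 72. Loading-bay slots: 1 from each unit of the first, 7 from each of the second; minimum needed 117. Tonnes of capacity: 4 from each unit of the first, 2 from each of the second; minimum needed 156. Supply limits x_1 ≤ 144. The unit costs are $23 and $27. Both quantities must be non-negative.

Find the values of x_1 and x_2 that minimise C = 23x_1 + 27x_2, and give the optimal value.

Corner points and C = 23x_1 + 27x_2:
  (0, 78) → C = 2106
  (117, 0) → C = 2691
  (144, 0) → C = 3312
  (33, 12) → C = 1083
The feasible region is unbounded (it extends along (0, 1)), but C strictly increases along every unbounded feasible direction, so there is no improving ray and the minimum is attained at a vertex.

The optimum lies where x_1 + 7x_2 = 117 and 4x_1 + 2x_2 = 156.
Solving simultaneously gives x_1 = 33, x_2 = 12.

x_1 = 33, x_2 = 12, minimum C = 1083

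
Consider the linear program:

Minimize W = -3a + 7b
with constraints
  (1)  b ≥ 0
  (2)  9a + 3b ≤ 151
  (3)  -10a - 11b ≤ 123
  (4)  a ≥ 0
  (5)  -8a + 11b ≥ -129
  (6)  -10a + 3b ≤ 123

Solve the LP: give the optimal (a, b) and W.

At the optimal vertex, b = 0 and -8a + 11b = -129.
Solving simultaneously gives a = 129/8, b = 0.

a = 129/8, b = 0, minimum W = -387/8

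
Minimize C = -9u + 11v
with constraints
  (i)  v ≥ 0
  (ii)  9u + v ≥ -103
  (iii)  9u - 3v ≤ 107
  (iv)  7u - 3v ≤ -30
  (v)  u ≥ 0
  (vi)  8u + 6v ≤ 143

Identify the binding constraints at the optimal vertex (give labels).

Feasible corners and C = -9u + 11v:
  (0, 10) → C = 110
  (83/22, 1241/66) → C = 5705/33
  (0, 143/6) → C = 1573/6

The minimum is at (0, 10). Substituting into each constraint, equality holds for (iv) and (v); the remaining constraints have slack.

(iv) and (v)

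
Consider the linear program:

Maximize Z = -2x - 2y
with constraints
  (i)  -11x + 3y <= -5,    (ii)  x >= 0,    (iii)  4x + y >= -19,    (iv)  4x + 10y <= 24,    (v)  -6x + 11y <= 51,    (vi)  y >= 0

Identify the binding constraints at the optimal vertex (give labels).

(i) and (vi)

Vertices and Z = -2x - 2y:
  (1, 2) → Z = -6
  (5/11, 0) → Z = -10/11
  (6, 0) → Z = -12

The maximum is at (5/11, 0). Substituting into each constraint, equality holds for (i) and (vi); the remaining constraints have slack.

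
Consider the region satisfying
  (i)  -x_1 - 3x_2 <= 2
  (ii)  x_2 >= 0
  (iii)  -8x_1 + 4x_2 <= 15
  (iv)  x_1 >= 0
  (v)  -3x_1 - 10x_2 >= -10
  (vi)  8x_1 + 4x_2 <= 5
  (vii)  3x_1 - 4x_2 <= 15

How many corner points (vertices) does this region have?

Pairwise boundary intersections that survive every other constraint:
  (0, 0)
  (5/8, 0)
  (0, 1)
  (5/34, 65/68)

4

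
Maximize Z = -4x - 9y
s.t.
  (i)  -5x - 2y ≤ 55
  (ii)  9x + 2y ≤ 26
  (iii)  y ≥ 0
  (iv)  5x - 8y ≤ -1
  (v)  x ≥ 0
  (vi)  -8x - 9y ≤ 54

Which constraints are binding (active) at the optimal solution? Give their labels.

(iv) and (v)

Corner points and Z = -4x - 9y:
  (103/41, 139/82) → Z = -2075/82
  (0, 13) → Z = -117
  (0, 1/8) → Z = -9/8

The maximum is at (0, 1/8). Substituting into each constraint, equality holds for (iv) and (v); the remaining constraints have slack.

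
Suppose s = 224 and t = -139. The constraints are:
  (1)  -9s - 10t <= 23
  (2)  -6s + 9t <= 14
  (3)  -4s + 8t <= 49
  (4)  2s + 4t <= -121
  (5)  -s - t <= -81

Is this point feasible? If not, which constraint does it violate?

Constraint (4): 2s + 4t = -108, which is not ≤ -121. All other constraints are satisfied.

not feasible — violates (4)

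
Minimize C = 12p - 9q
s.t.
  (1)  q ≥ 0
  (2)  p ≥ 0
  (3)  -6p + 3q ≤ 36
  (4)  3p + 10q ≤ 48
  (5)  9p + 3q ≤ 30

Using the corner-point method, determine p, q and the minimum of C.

Vertices and C = 12p - 9q:
  (0, 0) → C = 0
  (10/3, 0) → C = 40
  (0, 24/5) → C = -216/5
  (52/27, 38/9) → C = -134/9

The binding constraints are p = 0 and 3p + 10q = 48.
Solving simultaneously gives p = 0, q = 24/5.

p = 0, q = 24/5, minimum C = -216/5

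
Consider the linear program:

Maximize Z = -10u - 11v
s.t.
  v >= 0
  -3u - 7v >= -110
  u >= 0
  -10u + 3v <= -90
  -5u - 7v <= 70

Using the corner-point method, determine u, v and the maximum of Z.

Extreme points and Z = -10u - 11v:
  (110/3, 0) → Z = -1100/3
  (9, 0) → Z = -90
  (960/79, 830/79) → Z = -18730/79

The optimum lies where v = 0 and -10u + 3v = -90.
Solving simultaneously gives u = 9, v = 0.

u = 9, v = 0, maximum Z = -90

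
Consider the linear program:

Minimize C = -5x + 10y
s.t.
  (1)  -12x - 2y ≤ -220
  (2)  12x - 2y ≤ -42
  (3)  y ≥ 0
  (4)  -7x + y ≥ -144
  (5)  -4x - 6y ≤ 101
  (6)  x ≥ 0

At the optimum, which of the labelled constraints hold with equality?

Feasible corners and C = -5x + 10y:
  (89/12, 131/2) → C = 7415/12
  (0, 110) → C = 1100
  (165, 1011) → C = 9285
The feasible region is unbounded (it extends along (0, 1), (1, 7)), but C strictly increases along every unbounded feasible direction, so there is no improving ray and the minimum is attained at a vertex.

The minimum is at (89/12, 131/2). Substituting into each constraint, equality holds for (1) and (2); the remaining constraints have slack.

(1) and (2)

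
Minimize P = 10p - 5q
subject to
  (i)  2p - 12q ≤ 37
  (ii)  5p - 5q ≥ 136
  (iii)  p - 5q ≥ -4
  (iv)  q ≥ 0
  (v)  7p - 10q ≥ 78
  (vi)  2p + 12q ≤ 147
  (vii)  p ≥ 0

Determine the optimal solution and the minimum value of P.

p = 1447/50, q = 87/50, minimum P = 2807/10

Extreme points and P = 10p - 5q:
  (1447/50, 87/50) → P = 2807/10
  (46, 55/12) → P = 5245/12
  (2367/70, 463/70) → P = 4271/14

The optimum lies where 2p - 12q = 37 and 5p - 5q = 136.
Solving simultaneously gives p = 1447/50, q = 87/50.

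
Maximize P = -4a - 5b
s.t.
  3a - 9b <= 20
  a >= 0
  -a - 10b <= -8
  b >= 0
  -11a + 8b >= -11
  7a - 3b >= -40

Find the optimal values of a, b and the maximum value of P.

a = 0, b = 4/5, maximum P = -4

Feasible corners and P = -4a - 5b:
  (0, 4/5) → P = -4
  (0, 40/3) → P = -200/3
  (87/59, 77/118) → P = -1081/118
The feasible region is unbounded (it extends along (3, 7), (8, 11)), but P strictly decreases along every unbounded feasible direction, so there is no improving ray and the maximum is attained at a vertex.

The optimum lies where a = 0 and -a - 10b = -8.
Solving simultaneously gives a = 0, b = 4/5.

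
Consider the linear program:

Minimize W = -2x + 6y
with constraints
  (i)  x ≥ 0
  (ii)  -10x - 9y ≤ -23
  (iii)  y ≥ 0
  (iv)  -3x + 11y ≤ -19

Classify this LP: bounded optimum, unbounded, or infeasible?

unbounded

From the feasible point (19/3, 0), moving in the direction (11, 3) keeps every constraint satisfied while W decreases without bound.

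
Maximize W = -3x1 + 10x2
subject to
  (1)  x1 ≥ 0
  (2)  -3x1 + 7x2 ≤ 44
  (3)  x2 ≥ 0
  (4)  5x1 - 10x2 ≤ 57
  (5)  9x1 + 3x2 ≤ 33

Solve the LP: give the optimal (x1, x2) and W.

x1 = 11/8, x2 = 55/8, maximum W = 517/8

Feasible corners and W = -3x1 + 10x2:
  (0, 44/7) → W = 440/7
  (0, 0) → W = 0
  (11/8, 55/8) → W = 517/8
  (11/3, 0) → W = -11

At the optimal vertex, -3x1 + 7x2 = 44 and 9x1 + 3x2 = 33.
Solving simultaneously gives x1 = 11/8, x2 = 55/8.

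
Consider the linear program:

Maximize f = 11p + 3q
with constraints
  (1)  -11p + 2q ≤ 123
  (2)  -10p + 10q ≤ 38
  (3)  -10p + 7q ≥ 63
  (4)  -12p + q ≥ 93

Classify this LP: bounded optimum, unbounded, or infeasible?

Vertices and f = 11p + 3q:
  (-577/45, -406/45) → f = -1513/9
  (-245/19, -179/19) → f = -3232/19
  (-182/15, -25/3) → f = -2377/15
The feasible region has finitely many vertices and no improving ray; the maximum is -2377/15 at (-182/15, -25/3).

bounded optimum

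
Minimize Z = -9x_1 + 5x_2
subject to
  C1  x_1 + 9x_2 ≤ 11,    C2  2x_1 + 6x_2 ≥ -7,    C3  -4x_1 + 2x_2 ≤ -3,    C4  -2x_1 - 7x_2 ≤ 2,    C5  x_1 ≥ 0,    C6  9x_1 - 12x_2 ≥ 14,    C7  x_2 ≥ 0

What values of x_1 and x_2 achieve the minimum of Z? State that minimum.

At the optimal vertex, x_1 + 9x_2 = 11 and x_2 = 0.
Solving simultaneously gives x_1 = 11, x_2 = 0.

x_1 = 11, x_2 = 0, minimum Z = -99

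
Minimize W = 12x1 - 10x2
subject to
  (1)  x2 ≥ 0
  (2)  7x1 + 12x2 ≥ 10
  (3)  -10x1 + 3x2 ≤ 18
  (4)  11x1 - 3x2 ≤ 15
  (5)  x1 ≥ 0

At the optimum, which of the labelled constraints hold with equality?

Feasible corners and W = 12x1 - 10x2:
  (70/51, 5/153) → W = 2470/153
  (0, 5/6) → W = -25/3
  (33, 116) → W = -764
  (0, 6) → W = -60

The minimum is at (33, 116). Substituting into each constraint, equality holds for (3) and (4); the remaining constraints have slack.

(3) and (4)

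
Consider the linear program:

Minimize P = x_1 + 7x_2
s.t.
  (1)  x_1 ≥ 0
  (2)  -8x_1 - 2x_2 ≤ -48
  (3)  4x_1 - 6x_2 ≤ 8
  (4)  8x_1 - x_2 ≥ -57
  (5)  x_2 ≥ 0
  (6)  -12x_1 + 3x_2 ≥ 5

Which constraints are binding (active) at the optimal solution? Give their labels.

(2) and (6)

Vertices and P = x_1 + 7x_2:
  (0, 24) → P = 168
  (0, 57) → P = 399
  (67/24, 77/6) → P = 741/8
The feasible region is unbounded (it extends along (1, 8), (1, 4)), but P strictly increases along every unbounded feasible direction, so there is no improving ray and the minimum is attained at a vertex.

The minimum is at (67/24, 77/6). Substituting into each constraint, equality holds for (2) and (6); the remaining constraints have slack.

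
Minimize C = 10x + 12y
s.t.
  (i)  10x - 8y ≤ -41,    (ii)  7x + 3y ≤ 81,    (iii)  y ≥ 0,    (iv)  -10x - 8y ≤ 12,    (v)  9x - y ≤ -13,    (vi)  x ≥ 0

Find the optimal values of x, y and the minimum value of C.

Extreme points and C = 10x + 12y:
  (21/17, 410/17) → C = 5130/17
  (0, 27) → C = 324
  (0, 13) → C = 156

x = 0, y = 13, minimum C = 156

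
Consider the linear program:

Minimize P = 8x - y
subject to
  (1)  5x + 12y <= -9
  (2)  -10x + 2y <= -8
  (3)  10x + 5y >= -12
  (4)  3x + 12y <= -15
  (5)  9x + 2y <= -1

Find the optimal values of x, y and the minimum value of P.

x = 8/35, y = -20/7, minimum P = 164/35

Extreme points and P = 8x - y:
  (8/35, -20/7) → P = 164/35
  (7/19, -41/19) → P = 97/19
  (19/25, -98/25) → P = 10

The binding constraints are -10x + 2y = -8 and 10x + 5y = -12.
Solving simultaneously gives x = 8/35, y = -20/7.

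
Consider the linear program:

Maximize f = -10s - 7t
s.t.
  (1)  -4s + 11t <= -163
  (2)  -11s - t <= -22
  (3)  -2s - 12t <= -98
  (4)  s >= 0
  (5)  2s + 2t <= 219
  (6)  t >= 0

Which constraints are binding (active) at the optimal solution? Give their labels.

Extreme points and f = -10s - 7t:
  (1517/35, 33/35) → f = -15401/35
  (547/6, 55/3) → f = -1040
  (49, 0) → f = -490
  (219/2, 0) → f = -1095

The maximum is at (1517/35, 33/35). Substituting into each constraint, equality holds for (1) and (3); the remaining constraints have slack.

(1) and (3)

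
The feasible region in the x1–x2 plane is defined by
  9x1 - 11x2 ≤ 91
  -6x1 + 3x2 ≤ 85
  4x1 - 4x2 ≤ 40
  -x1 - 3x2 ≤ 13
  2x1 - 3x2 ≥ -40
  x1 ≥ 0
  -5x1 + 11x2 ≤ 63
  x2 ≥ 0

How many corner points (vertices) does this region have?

Of the 28 pairwise boundary intersections, those satisfying every inequality are:
  (173/6, 113/6)
  (10, 0)
  (0, 63/11)
  (0, 0)

4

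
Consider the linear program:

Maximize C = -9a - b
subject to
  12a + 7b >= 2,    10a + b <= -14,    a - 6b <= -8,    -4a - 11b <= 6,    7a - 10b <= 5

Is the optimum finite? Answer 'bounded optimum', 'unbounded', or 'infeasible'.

From the feasible point (-50/29, 94/29), moving in the direction (-7, 12) keeps every constraint satisfied while C increases without bound.

unbounded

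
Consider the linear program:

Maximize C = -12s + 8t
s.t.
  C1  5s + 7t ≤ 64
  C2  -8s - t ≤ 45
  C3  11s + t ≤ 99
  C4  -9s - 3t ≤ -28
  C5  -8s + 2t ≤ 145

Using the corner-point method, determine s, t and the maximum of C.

s = 1/12, t = 109/12, maximum C = 215/3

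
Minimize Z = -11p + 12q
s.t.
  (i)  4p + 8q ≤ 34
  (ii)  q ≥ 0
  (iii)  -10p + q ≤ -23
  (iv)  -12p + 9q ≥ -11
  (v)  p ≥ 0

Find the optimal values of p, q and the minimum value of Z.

p = 98/39, q = 83/39, minimum Z = -82/39

The optimum lies where -10p + q = -23 and -12p + 9q = -11.
Solving simultaneously gives p = 98/39, q = 83/39.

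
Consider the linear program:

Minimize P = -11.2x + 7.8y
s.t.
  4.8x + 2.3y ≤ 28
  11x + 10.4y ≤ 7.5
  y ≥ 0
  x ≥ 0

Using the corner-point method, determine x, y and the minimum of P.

Vertices and P = -11.2x + 7.8y:
  (15/22, 0) → P = -84/11
  (0, 75/104) → P = 45/8
  (0, 0) → P = 0

x = 15/22, y = 0, minimum P = -84/11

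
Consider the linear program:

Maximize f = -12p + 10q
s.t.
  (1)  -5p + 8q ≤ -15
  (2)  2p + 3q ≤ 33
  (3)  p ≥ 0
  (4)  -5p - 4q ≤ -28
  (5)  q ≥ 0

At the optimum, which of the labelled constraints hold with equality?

(1) and (4)

Extreme points and f = -12p + 10q:
  (309/31, 135/31) → f = -2358/31
  (71/15, 13/12) → f = -1379/30
  (33/2, 0) → f = -198
  (28/5, 0) → f = -336/5

The maximum is at (71/15, 13/12). Substituting into each constraint, equality holds for (1) and (4); the remaining constraints have slack.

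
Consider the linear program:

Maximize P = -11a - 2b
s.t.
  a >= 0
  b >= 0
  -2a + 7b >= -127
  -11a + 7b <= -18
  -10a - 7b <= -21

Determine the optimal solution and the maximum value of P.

a = 13/7, b = 17/49, maximum P = -1035/49

Vertices and P = -11a - 2b:
  (127/2, 0) → P = -1397/2
  (21/10, 0) → P = -231/10
  (13/7, 17/49) → P = -1035/49
The feasible region is unbounded (it extends along (7, 2), (7, 11)), but P strictly decreases along every unbounded feasible direction, so there is no improving ray and the maximum is attained at a vertex.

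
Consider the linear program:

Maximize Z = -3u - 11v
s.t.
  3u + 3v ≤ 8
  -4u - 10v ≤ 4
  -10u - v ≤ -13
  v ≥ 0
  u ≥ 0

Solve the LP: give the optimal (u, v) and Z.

Corner points and Z = -3u - 11v:
  (31/27, 41/27) → Z = -544/27
  (8/3, 0) → Z = -8
  (13/10, 0) → Z = -39/10

u = 13/10, v = 0, maximum Z = -39/10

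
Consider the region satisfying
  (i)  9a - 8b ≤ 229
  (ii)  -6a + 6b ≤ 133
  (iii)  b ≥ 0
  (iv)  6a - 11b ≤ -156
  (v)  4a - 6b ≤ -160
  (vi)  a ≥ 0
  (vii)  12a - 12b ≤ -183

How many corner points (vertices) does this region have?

4

Of the 20 pairwise boundary intersections, those satisfying every inequality are:
  (1219/3, 857/2)
  (351, 1465/4)
  (27/2, 107/3)
  (137/4, 99/2)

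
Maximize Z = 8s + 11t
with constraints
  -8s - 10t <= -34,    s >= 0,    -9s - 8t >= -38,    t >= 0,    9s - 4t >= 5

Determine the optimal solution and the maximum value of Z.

s = 16/9, t = 11/4, maximum Z = 1601/36

Vertices and Z = 8s + 11t:
  (54/13, 1/13) → Z = 443/13
  (93/61, 133/61) → Z = 2207/61
  (16/9, 11/4) → Z = 1601/36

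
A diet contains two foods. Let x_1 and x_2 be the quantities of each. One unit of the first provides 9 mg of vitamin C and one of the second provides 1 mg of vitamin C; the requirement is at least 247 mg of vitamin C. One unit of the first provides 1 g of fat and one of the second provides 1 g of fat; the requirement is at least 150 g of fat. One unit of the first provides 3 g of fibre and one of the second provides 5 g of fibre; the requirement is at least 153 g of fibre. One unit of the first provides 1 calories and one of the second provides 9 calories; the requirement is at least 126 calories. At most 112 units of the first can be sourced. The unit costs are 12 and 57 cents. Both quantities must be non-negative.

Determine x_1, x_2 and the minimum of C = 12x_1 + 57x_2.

Feasible corners and C = 12x_1 + 57x_2:
  (0, 247) → C = 14079
  (97/8, 1103/8) → C = 64035/8
  (112, 38) → C = 3510
The feasible region is unbounded (it extends along (0, 1)), but C strictly increases along every unbounded feasible direction, so there is no improving ray and the minimum is attained at a vertex.

At the optimal vertex, x_1 + x_2 = 150 and x_1 = 112.
Solving simultaneously gives x_1 = 112, x_2 = 38.

x_1 = 112, x_2 = 38, minimum C = 3510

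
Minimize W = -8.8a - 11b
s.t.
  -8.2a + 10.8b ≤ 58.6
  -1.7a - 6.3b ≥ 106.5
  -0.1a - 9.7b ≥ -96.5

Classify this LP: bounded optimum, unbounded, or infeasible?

unbounded

From the feasible point (-8441/389, -38684/3501), moving in the direction (6.3, -1.7) keeps every constraint satisfied while W decreases without bound.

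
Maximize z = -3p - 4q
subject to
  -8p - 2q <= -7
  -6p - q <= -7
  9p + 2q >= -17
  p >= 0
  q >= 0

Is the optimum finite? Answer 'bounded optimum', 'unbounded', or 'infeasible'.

Corner points and z = -3p - 4q:
  (0, 7) → z = -28
  (7/6, 0) → z = -7/2
The feasible region has finitely many vertices and no improving ray; the maximum is -7/2 at (7/6, 0).

bounded optimum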